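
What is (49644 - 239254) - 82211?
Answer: -271821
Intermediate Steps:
(49644 - 239254) - 82211 = -189610 - 82211 = -271821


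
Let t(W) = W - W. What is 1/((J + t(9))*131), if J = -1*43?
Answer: -1/5633 ≈ -0.00017753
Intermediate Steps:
t(W) = 0
J = -43
1/((J + t(9))*131) = 1/((-43 + 0)*131) = 1/(-43*131) = 1/(-5633) = -1/5633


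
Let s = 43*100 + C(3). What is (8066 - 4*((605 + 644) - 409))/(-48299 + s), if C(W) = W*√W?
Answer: -103529647/967955987 - 7059*√3/967955987 ≈ -0.10697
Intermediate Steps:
C(W) = W^(3/2)
s = 4300 + 3*√3 (s = 43*100 + 3^(3/2) = 4300 + 3*√3 ≈ 4305.2)
(8066 - 4*((605 + 644) - 409))/(-48299 + s) = (8066 - 4*((605 + 644) - 409))/(-48299 + (4300 + 3*√3)) = (8066 - 4*(1249 - 409))/(-43999 + 3*√3) = (8066 - 4*840)/(-43999 + 3*√3) = (8066 - 3360)/(-43999 + 3*√3) = 4706/(-43999 + 3*√3)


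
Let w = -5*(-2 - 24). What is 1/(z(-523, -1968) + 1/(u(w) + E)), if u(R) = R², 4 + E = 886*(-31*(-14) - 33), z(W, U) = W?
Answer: -372182/194651185 ≈ -0.0019120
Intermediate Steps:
w = 130 (w = -5*(-26) = 130)
E = 355282 (E = -4 + 886*(-31*(-14) - 33) = -4 + 886*(434 - 33) = -4 + 886*401 = -4 + 355286 = 355282)
1/(z(-523, -1968) + 1/(u(w) + E)) = 1/(-523 + 1/(130² + 355282)) = 1/(-523 + 1/(16900 + 355282)) = 1/(-523 + 1/372182) = 1/(-194651185/372182) = -372182/194651185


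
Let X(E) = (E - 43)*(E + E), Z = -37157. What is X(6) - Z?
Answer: 36713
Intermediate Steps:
X(E) = 2*E*(-43 + E) (X(E) = (-43 + E)*(2*E) = 2*E*(-43 + E))
X(6) - Z = 2*6*(-43 + 6) - 1*(-37157) = 2*6*(-37) + 37157 = -444 + 37157 = 36713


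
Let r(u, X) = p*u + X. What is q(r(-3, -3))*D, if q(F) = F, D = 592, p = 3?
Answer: -7104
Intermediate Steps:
r(u, X) = X + 3*u (r(u, X) = 3*u + X = X + 3*u)
q(r(-3, -3))*D = (-3 + 3*(-3))*592 = (-3 - 9)*592 = -12*592 = -7104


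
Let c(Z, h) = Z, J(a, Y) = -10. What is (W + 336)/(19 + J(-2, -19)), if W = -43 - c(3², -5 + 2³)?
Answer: 284/9 ≈ 31.556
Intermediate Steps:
W = -52 (W = -43 - 1*3² = -43 - 1*9 = -43 - 9 = -52)
(W + 336)/(19 + J(-2, -19)) = (-52 + 336)/(19 - 10) = 284/9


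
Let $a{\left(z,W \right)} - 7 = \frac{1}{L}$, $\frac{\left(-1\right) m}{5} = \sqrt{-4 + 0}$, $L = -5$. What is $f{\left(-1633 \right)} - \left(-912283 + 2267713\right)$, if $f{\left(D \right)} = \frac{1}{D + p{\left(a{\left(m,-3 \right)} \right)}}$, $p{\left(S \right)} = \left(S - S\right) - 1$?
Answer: $- \frac{2214772621}{1634} \approx -1.3554 \cdot 10^{6}$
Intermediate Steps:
$m = - 10 i$ ($m = - 5 \sqrt{-4 + 0} = - 5 \sqrt{-4} = - 5 \cdot 2 i = - 10 i \approx - 10.0 i$)
$a{\left(z,W \right)} = \frac{34}{5}$ ($a{\left(z,W \right)} = 7 + \frac{1}{-5} = 7 - \frac{1}{5} = \frac{34}{5}$)
$p{\left(S \right)} = -1$ ($p{\left(S \right)} = 0 - 1 = -1$)
$f{\left(D \right)} = \frac{1}{-1 + D}$ ($f{\left(D \right)} = \frac{1}{D - 1} = \frac{1}{-1 + D}$)
$f{\left(-1633 \right)} - \left(-912283 + 2267713\right) = \frac{1}{-1 - 1633} - \left(-912283 + 2267713\right) = \frac{1}{-1634} - 1355430 = - \frac{1}{1634} - 1355430 = - \frac{2214772621}{1634}$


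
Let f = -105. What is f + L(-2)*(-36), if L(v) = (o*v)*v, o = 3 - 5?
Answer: 183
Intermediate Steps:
o = -2
L(v) = -2*v² (L(v) = (-2*v)*v = -2*v²)
f + L(-2)*(-36) = -105 - 2*(-2)²*(-36) = -105 - 2*4*(-36) = -105 - 8*(-36) = -105 + 288 = 183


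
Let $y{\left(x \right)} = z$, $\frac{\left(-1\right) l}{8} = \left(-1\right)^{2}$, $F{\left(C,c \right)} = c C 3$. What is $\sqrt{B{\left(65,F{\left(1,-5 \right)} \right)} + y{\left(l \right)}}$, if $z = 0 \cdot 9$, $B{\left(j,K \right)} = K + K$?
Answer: $i \sqrt{30} \approx 5.4772 i$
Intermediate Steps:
$F{\left(C,c \right)} = 3 C c$ ($F{\left(C,c \right)} = C c 3 = 3 C c$)
$B{\left(j,K \right)} = 2 K$
$z = 0$
$l = -8$ ($l = - 8 \left(-1\right)^{2} = \left(-8\right) 1 = -8$)
$y{\left(x \right)} = 0$
$\sqrt{B{\left(65,F{\left(1,-5 \right)} \right)} + y{\left(l \right)}} = \sqrt{2 \cdot 3 \cdot 1 \left(-5\right) + 0} = \sqrt{2 \left(-15\right) + 0} = \sqrt{-30 + 0} = \sqrt{-30} = i \sqrt{30}$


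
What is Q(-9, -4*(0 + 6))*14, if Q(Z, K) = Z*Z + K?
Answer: 798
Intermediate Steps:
Q(Z, K) = K + Z² (Q(Z, K) = Z² + K = K + Z²)
Q(-9, -4*(0 + 6))*14 = (-4*(0 + 6) + (-9)²)*14 = (-4*6 + 81)*14 = (-24 + 81)*14 = 57*14 = 798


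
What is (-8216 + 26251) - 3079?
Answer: 14956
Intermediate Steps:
(-8216 + 26251) - 3079 = 18035 - 3079 = 14956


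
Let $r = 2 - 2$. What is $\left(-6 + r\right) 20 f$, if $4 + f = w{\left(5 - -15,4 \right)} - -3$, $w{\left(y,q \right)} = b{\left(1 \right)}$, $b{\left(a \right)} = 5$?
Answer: $-480$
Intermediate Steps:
$w{\left(y,q \right)} = 5$
$r = 0$
$f = 4$ ($f = -4 + \left(5 - -3\right) = -4 + \left(5 + 3\right) = -4 + 8 = 4$)
$\left(-6 + r\right) 20 f = \left(-6 + 0\right) 20 \cdot 4 = \left(-6\right) 20 \cdot 4 = \left(-120\right) 4 = -480$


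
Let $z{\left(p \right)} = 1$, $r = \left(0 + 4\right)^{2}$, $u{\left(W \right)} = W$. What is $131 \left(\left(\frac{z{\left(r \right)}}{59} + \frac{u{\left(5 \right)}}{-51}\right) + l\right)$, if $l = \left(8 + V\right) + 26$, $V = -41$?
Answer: $- \frac{2791217}{3009} \approx -927.62$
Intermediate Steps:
$r = 16$ ($r = 4^{2} = 16$)
$l = -7$ ($l = \left(8 - 41\right) + 26 = -33 + 26 = -7$)
$131 \left(\left(\frac{z{\left(r \right)}}{59} + \frac{u{\left(5 \right)}}{-51}\right) + l\right) = 131 \left(\left(1 \cdot \frac{1}{59} + \frac{5}{-51}\right) - 7\right) = 131 \left(\left(1 \cdot \frac{1}{59} + 5 \left(- \frac{1}{51}\right)\right) - 7\right) = 131 \left(\left(\frac{1}{59} - \frac{5}{51}\right) - 7\right) = 131 \left(- \frac{244}{3009} - 7\right) = 131 \left(- \frac{21307}{3009}\right) = - \frac{2791217}{3009}$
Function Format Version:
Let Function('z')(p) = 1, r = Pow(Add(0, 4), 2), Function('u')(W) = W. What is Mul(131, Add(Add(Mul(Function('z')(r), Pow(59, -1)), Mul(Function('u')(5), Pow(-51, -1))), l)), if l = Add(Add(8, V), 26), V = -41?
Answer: Rational(-2791217, 3009) ≈ -927.62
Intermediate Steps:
r = 16 (r = Pow(4, 2) = 16)
l = -7 (l = Add(Add(8, -41), 26) = Add(-33, 26) = -7)
Mul(131, Add(Add(Mul(Function('z')(r), Pow(59, -1)), Mul(Function('u')(5), Pow(-51, -1))), l)) = Mul(131, Add(Add(Mul(1, Pow(59, -1)), Mul(5, Pow(-51, -1))), -7)) = Mul(131, Add(Add(Mul(1, Rational(1, 59)), Mul(5, Rational(-1, 51))), -7)) = Mul(131, Add(Add(Rational(1, 59), Rational(-5, 51)), -7)) = Mul(131, Add(Rational(-244, 3009), -7)) = Mul(131, Rational(-21307, 3009)) = Rational(-2791217, 3009)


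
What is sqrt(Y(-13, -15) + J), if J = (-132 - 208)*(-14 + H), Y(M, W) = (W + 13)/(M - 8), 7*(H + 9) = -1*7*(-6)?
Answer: sqrt(2549022)/21 ≈ 76.027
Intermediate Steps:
H = -3 (H = -9 + (-1*7*(-6))/7 = -9 + (-7*(-6))/7 = -9 + (1/7)*42 = -9 + 6 = -3)
Y(M, W) = (13 + W)/(-8 + M)
J = 5780 (J = (-132 - 208)*(-14 - 3) = -340*(-17) = 5780)
sqrt(Y(-13, -15) + J) = sqrt((13 - 15)/(-8 - 13) + 5780) = sqrt(-2/(-21) + 5780) = sqrt(-1/21*(-2) + 5780) = sqrt(2/21 + 5780) = sqrt(121382/21) = sqrt(2549022)/21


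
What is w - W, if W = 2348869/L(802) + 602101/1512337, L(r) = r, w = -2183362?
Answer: -2651740032251043/1212894274 ≈ -2.1863e+6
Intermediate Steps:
W = 3552764381855/1212894274 (W = 2348869/802 + 602101/1512337 = 3552764381855/1212894274 ≈ 2929.2)
w - W = -2183362 - 1*3552764381855/1212894274 = -2183362 - 3552764381855/1212894274 = -2651740032251043/1212894274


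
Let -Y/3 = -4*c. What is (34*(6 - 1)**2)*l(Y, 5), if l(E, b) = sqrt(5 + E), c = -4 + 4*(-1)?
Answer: 850*I*sqrt(91) ≈ 8108.5*I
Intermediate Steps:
c = -8 (c = -4 - 4 = -8)
Y = -96 (Y = -(-12)*(-8) = -3*32 = -96)
(34*(6 - 1)**2)*l(Y, 5) = (34*(6 - 1)**2)*sqrt(5 - 96) = (34*5**2)*sqrt(-91) = (34*25)*(I*sqrt(91)) = 850*(I*sqrt(91)) = 850*I*sqrt(91)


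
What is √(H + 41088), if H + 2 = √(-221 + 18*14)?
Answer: √(41086 + √31) ≈ 202.71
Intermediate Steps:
H = -2 + √31 (H = -2 + √(-221 + 18*14) = -2 + √(-221 + 252) = -2 + √31 ≈ 3.5678)
√(H + 41088) = √((-2 + √31) + 41088) = √(41086 + √31)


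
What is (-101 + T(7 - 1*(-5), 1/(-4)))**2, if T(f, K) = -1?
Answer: 10404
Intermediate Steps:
(-101 + T(7 - 1*(-5), 1/(-4)))**2 = (-101 - 1)**2 = (-102)**2 = 10404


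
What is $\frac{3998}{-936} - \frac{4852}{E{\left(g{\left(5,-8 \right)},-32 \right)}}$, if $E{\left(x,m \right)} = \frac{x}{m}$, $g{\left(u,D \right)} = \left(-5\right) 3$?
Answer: $- \frac{24231179}{2340} \approx -10355.0$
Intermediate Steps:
$g{\left(u,D \right)} = -15$
$\frac{3998}{-936} - \frac{4852}{E{\left(g{\left(5,-8 \right)},-32 \right)}} = \frac{3998}{-936} - \frac{4852}{\left(-15\right) \frac{1}{-32}} = 3998 \left(- \frac{1}{936}\right) - \frac{4852}{\left(-15\right) \left(- \frac{1}{32}\right)} = - \frac{1999}{468} - \frac{4852}{\frac{15}{32}} = - \frac{1999}{468} - \frac{155264}{15} = - \frac{24231179}{2340}$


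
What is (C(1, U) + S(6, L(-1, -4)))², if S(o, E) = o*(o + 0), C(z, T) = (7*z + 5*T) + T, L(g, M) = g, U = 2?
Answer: 3025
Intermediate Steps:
C(z, T) = 6*T + 7*z (C(z, T) = (5*T + 7*z) + T = 6*T + 7*z)
S(o, E) = o² (S(o, E) = o*o = o²)
(C(1, U) + S(6, L(-1, -4)))² = ((6*2 + 7*1) + 6²)² = ((12 + 7) + 36)² = (19 + 36)² = 55² = 3025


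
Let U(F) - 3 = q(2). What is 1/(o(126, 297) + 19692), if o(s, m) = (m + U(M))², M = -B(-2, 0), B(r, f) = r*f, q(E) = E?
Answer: 1/110896 ≈ 9.0175e-6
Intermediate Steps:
B(r, f) = f*r
M = 0 (M = -0*(-2) = -1*0 = 0)
U(F) = 5 (U(F) = 3 + 2 = 5)
o(s, m) = (5 + m)² (o(s, m) = (m + 5)² = (5 + m)²)
1/(o(126, 297) + 19692) = 1/((5 + 297)² + 19692) = 1/(302² + 19692) = 1/(91204 + 19692) = 1/110896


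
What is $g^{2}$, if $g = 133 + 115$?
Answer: $61504$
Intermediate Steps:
$g = 248$
$g^{2} = 248^{2} = 61504$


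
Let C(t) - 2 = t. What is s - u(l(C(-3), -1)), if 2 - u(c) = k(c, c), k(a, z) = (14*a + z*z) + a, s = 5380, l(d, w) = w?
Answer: 5364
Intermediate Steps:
C(t) = 2 + t
k(a, z) = z**2 + 15*a (k(a, z) = (14*a + z**2) + a = (z**2 + 14*a) + a = z**2 + 15*a)
u(c) = 2 - c**2 - 15*c (u(c) = 2 - (c**2 + 15*c) = 2 + (-c**2 - 15*c) = 2 - c**2 - 15*c)
s - u(l(C(-3), -1)) = 5380 - (2 - 1*(-1)**2 - 15*(-1)) = 5380 - (2 - 1*1 + 15) = 5380 - (2 - 1 + 15) = 5380 - 1*16 = 5380 - 16 = 5364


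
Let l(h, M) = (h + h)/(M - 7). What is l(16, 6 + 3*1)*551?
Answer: 8816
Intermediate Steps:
l(h, M) = 2*h/(-7 + M) (l(h, M) = (2*h)/(-7 + M) = 2*h/(-7 + M))
l(16, 6 + 3*1)*551 = (2*16/(-7 + (6 + 3*1)))*551 = (2*16/(-7 + (6 + 3)))*551 = (2*16/(-7 + 9))*551 = (2*16/2)*551 = (2*16*(½))*551 = 16*551 = 8816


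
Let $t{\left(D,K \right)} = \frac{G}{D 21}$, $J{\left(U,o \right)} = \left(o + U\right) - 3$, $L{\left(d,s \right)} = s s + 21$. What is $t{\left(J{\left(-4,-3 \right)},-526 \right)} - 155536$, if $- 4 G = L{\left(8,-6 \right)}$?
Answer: $- \frac{43550061}{280} \approx -1.5554 \cdot 10^{5}$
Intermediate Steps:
$L{\left(d,s \right)} = 21 + s^{2}$ ($L{\left(d,s \right)} = s^{2} + 21 = 21 + s^{2}$)
$G = - \frac{57}{4}$ ($G = - \frac{21 + \left(-6\right)^{2}}{4} = - \frac{21 + 36}{4} = \left(- \frac{1}{4}\right) 57 = - \frac{57}{4} \approx -14.25$)
$J{\left(U,o \right)} = -3 + U + o$ ($J{\left(U,o \right)} = \left(U + o\right) - 3 = -3 + U + o$)
$t{\left(D,K \right)} = - \frac{19}{28 D}$ ($t{\left(D,K \right)} = - \frac{57}{4 D 21} = - \frac{57}{4 \cdot 21 D} = - \frac{57 \frac{1}{21 D}}{4} = - \frac{19}{28 D}$)
$t{\left(J{\left(-4,-3 \right)},-526 \right)} - 155536 = - \frac{19}{28 \left(-3 - 4 - 3\right)} - 155536 = - \frac{19}{28 \left(-10\right)} - 155536 = \left(- \frac{19}{28}\right) \left(- \frac{1}{10}\right) - 155536 = \frac{19}{280} - 155536 = - \frac{43550061}{280}$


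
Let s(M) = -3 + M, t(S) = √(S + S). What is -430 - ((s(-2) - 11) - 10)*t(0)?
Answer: -430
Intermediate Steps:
t(S) = √2*√S (t(S) = √(2*S) = √2*√S)
-430 - ((s(-2) - 11) - 10)*t(0) = -430 - (((-3 - 2) - 11) - 10)*√2*√0 = -430 - ((-5 - 11) - 10)*√2*0 = -430 - (-16 - 10)*0 = -430 - (-26)*0 = -430 - 1*0 = -430 + 0 = -430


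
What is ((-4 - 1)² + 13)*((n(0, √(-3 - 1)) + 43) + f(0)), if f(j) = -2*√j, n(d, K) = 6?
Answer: 1862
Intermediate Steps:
((-4 - 1)² + 13)*((n(0, √(-3 - 1)) + 43) + f(0)) = ((-4 - 1)² + 13)*((6 + 43) - 2*√0) = ((-5)² + 13)*(49 - 2*0) = (25 + 13)*(49 + 0) = 38*49 = 1862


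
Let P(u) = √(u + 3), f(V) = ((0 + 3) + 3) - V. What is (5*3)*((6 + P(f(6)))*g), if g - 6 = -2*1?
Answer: 360 + 60*√3 ≈ 463.92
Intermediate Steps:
g = 4 (g = 6 - 2*1 = 6 - 2 = 4)
f(V) = 6 - V (f(V) = (3 + 3) - V = 6 - V)
P(u) = √(3 + u)
(5*3)*((6 + P(f(6)))*g) = (5*3)*((6 + √(3 + (6 - 1*6)))*4) = 15*((6 + √(3 + (6 - 6)))*4) = 15*((6 + √(3 + 0))*4) = 15*((6 + √3)*4) = 15*(24 + 4*√3) = 360 + 60*√3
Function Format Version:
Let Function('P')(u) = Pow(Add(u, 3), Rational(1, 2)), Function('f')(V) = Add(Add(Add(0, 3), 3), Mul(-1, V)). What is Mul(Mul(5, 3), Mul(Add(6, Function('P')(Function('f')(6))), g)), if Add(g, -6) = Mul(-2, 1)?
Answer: Add(360, Mul(60, Pow(3, Rational(1, 2)))) ≈ 463.92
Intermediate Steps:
g = 4 (g = Add(6, Mul(-2, 1)) = Add(6, -2) = 4)
Function('f')(V) = Add(6, Mul(-1, V)) (Function('f')(V) = Add(Add(3, 3), Mul(-1, V)) = Add(6, Mul(-1, V)))
Function('P')(u) = Pow(Add(3, u), Rational(1, 2))
Mul(Mul(5, 3), Mul(Add(6, Function('P')(Function('f')(6))), g)) = Mul(Mul(5, 3), Mul(Add(6, Pow(Add(3, Add(6, Mul(-1, 6))), Rational(1, 2))), 4)) = Mul(15, Mul(Add(6, Pow(Add(3, Add(6, -6)), Rational(1, 2))), 4)) = Mul(15, Mul(Add(6, Pow(Add(3, 0), Rational(1, 2))), 4)) = Mul(15, Mul(Add(6, Pow(3, Rational(1, 2))), 4)) = Mul(15, Add(24, Mul(4, Pow(3, Rational(1, 2))))) = Add(360, Mul(60, Pow(3, Rational(1, 2))))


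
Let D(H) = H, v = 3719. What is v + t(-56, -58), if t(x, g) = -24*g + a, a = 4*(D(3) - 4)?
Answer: 5107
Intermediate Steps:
a = -4 (a = 4*(3 - 4) = 4*(-1) = -4)
t(x, g) = -4 - 24*g (t(x, g) = -24*g - 4 = -4 - 24*g)
v + t(-56, -58) = 3719 + (-4 - 24*(-58)) = 3719 + (-4 + 1392) = 3719 + 1388 = 5107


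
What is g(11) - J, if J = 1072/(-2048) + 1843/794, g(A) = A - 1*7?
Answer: 111911/50816 ≈ 2.2023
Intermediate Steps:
g(A) = -7 + A (g(A) = A - 7 = -7 + A)
J = 91353/50816 (J = 1072*(-1/2048) + 1843*(1/794) = -67/128 + 1843/794 = 91353/50816 ≈ 1.7977)
g(11) - J = (-7 + 11) - 1*91353/50816 = 4 - 91353/50816 = 111911/50816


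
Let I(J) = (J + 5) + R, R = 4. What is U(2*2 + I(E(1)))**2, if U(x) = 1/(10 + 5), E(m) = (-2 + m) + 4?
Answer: 1/225 ≈ 0.0044444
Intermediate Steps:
E(m) = 2 + m
I(J) = 9 + J (I(J) = (J + 5) + 4 = (5 + J) + 4 = 9 + J)
U(x) = 1/15
U(2*2 + I(E(1)))**2 = (1/15)**2 = 1/225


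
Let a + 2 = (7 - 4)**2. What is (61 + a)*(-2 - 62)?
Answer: -4352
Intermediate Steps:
a = 7 (a = -2 + (7 - 4)**2 = -2 + 3**2 = -2 + 9 = 7)
(61 + a)*(-2 - 62) = (61 + 7)*(-2 - 62) = 68*(-64) = -4352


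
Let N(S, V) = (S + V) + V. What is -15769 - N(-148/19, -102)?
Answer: -295587/19 ≈ -15557.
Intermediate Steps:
N(S, V) = S + 2*V
-15769 - N(-148/19, -102) = -15769 - (-148/19 + 2*(-102)) = -15769 - (-148*1/19 - 204) = -15769 - (-148/19 - 204) = -15769 - 1*(-4024/19) = -15769 + 4024/19 = -295587/19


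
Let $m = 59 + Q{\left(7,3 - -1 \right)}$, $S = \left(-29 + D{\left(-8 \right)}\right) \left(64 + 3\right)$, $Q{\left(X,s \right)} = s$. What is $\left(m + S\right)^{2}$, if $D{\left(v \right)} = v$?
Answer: $5837056$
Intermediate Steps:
$S = -2479$ ($S = \left(-29 - 8\right) \left(64 + 3\right) = \left(-37\right) 67 = -2479$)
$m = 63$ ($m = 59 + \left(3 - -1\right) = 59 + \left(3 + 1\right) = 59 + 4 = 63$)
$\left(m + S\right)^{2} = \left(63 - 2479\right)^{2} = \left(-2416\right)^{2} = 5837056$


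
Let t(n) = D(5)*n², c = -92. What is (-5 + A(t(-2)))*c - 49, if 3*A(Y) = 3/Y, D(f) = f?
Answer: 2032/5 ≈ 406.40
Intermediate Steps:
t(n) = 5*n²
A(Y) = 1/Y (A(Y) = (3/Y)/3 = 1/Y)
(-5 + A(t(-2)))*c - 49 = (-5 + 1/(5*(-2)²))*(-92) - 49 = (-5 + 1/(5*4))*(-92) - 49 = (-5 + 1/20)*(-92) - 49 = -99/20*(-92) - 49 = 2277/5 - 49 = 2032/5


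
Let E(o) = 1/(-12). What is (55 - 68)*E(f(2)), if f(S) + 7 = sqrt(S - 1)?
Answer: 13/12 ≈ 1.0833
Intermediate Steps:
f(S) = -7 + sqrt(-1 + S) (f(S) = -7 + sqrt(S - 1) = -7 + sqrt(-1 + S))
E(o) = -1/12 (E(o) = 1*(-1/12) = -1/12)
(55 - 68)*E(f(2)) = (55 - 68)*(-1/12) = -13*(-1/12) = 13/12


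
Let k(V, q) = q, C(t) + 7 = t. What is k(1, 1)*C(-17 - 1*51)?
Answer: -75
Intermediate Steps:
C(t) = -7 + t
k(1, 1)*C(-17 - 1*51) = 1*(-7 + (-17 - 1*51)) = 1*(-7 + (-17 - 51)) = 1*(-7 - 68) = 1*(-75) = -75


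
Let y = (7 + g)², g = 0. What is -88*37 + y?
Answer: -3207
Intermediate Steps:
y = 49 (y = (7 + 0)² = 7² = 49)
-88*37 + y = -88*37 + 49 = -3256 + 49 = -3207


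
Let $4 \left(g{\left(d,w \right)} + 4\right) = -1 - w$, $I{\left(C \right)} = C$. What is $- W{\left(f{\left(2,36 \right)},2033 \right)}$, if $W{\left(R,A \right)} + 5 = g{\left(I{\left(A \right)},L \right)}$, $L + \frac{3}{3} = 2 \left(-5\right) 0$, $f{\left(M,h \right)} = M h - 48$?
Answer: $9$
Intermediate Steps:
$f{\left(M,h \right)} = -48 + M h$
$L = -1$ ($L = -1 + 2 \left(-5\right) 0 = -1 - 0 = -1 + 0 = -1$)
$g{\left(d,w \right)} = - \frac{17}{4} - \frac{w}{4}$ ($g{\left(d,w \right)} = -4 + \frac{-1 - w}{4} = -4 - \left(\frac{1}{4} + \frac{w}{4}\right) = - \frac{17}{4} - \frac{w}{4}$)
$W{\left(R,A \right)} = -9$ ($W{\left(R,A \right)} = -5 - 4 = -9$)
$- W{\left(f{\left(2,36 \right)},2033 \right)} = \left(-1\right) \left(-9\right) = 9$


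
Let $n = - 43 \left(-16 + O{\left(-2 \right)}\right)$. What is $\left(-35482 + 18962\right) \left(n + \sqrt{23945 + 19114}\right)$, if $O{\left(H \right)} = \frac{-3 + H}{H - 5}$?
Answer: $-10858360 - 16520 \sqrt{43059} \approx -1.4286 \cdot 10^{7}$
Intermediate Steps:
$O{\left(H \right)} = \frac{-3 + H}{-5 + H}$
$n = \frac{4601}{7}$ ($n = - 43 \left(-16 + \frac{-3 - 2}{-5 - 2}\right) = - 43 \left(-16 + \frac{1}{-7} \left(-5\right)\right) = - 43 \left(-16 - - \frac{5}{7}\right) = - 43 \left(-16 + \frac{5}{7}\right) = \left(-43\right) \left(- \frac{107}{7}\right) = \frac{4601}{7} \approx 657.29$)
$\left(-35482 + 18962\right) \left(n + \sqrt{23945 + 19114}\right) = \left(-35482 + 18962\right) \left(\frac{4601}{7} + \sqrt{23945 + 19114}\right) = - 16520 \left(\frac{4601}{7} + \sqrt{43059}\right) = -10858360 - 16520 \sqrt{43059}$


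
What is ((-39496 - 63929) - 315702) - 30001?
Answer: -449128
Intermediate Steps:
((-39496 - 63929) - 315702) - 30001 = (-103425 - 315702) - 30001 = -419127 - 30001 = -449128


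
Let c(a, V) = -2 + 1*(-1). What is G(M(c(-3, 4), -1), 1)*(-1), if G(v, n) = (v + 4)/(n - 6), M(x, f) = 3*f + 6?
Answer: 7/5 ≈ 1.4000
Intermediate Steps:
c(a, V) = -3 (c(a, V) = -2 - 1 = -3)
M(x, f) = 6 + 3*f
G(v, n) = (4 + v)/(-6 + n)
G(M(c(-3, 4), -1), 1)*(-1) = ((4 + (6 + 3*(-1)))/(-6 + 1))*(-1) = ((4 + (6 - 3))/(-5))*(-1) = -(4 + 3)/5*(-1) = -1/5*7*(-1) = -7/5*(-1) = 7/5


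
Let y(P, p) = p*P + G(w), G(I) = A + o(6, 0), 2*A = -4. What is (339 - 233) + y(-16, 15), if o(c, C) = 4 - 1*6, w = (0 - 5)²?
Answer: -138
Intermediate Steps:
A = -2 (A = (½)*(-4) = -2)
w = 25 (w = (-5)² = 25)
o(c, C) = -2 (o(c, C) = 4 - 6 = -2)
G(I) = -4 (G(I) = -2 - 2 = -4)
y(P, p) = -4 + P*p (y(P, p) = p*P - 4 = P*p - 4 = -4 + P*p)
(339 - 233) + y(-16, 15) = (339 - 233) + (-4 - 16*15) = 106 + (-4 - 240) = 106 - 244 = -138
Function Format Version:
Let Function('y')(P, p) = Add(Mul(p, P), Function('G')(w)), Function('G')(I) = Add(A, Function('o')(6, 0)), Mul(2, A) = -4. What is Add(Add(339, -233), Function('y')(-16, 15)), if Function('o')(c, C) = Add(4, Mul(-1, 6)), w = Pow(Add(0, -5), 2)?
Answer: -138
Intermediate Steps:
A = -2 (A = Mul(Rational(1, 2), -4) = -2)
w = 25 (w = Pow(-5, 2) = 25)
Function('o')(c, C) = -2 (Function('o')(c, C) = Add(4, -6) = -2)
Function('G')(I) = -4 (Function('G')(I) = Add(-2, -2) = -4)
Function('y')(P, p) = Add(-4, Mul(P, p)) (Function('y')(P, p) = Add(Mul(p, P), -4) = Add(Mul(P, p), -4) = Add(-4, Mul(P, p)))
Add(Add(339, -233), Function('y')(-16, 15)) = Add(Add(339, -233), Add(-4, Mul(-16, 15))) = Add(106, Add(-4, -240)) = Add(106, -244) = -138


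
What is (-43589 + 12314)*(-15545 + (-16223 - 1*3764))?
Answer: 1111263300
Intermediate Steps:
(-43589 + 12314)*(-15545 + (-16223 - 1*3764)) = -31275*(-15545 + (-16223 - 3764)) = -31275*(-15545 - 19987) = -31275*(-35532) = 1111263300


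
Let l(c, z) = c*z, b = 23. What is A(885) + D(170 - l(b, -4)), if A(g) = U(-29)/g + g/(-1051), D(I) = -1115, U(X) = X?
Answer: -1037914229/930135 ≈ -1115.9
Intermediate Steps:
A(g) = -29/g - g/1051 (A(g) = -29/g + g/(-1051) = -29/g + g*(-1/1051) = -29/g - g/1051)
A(885) + D(170 - l(b, -4)) = (-29/885 - 1/1051*885) - 1115 = (-29*1/885 - 885/1051) - 1115 = (-29/885 - 885/1051) - 1115 = -813704/930135 - 1115 = -1037914229/930135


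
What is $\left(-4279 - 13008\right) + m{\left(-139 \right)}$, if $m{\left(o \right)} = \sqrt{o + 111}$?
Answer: $-17287 + 2 i \sqrt{7} \approx -17287.0 + 5.2915 i$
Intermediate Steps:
$m{\left(o \right)} = \sqrt{111 + o}$
$\left(-4279 - 13008\right) + m{\left(-139 \right)} = \left(-4279 - 13008\right) + \sqrt{111 - 139} = -17287 + \sqrt{-28} = -17287 + 2 i \sqrt{7}$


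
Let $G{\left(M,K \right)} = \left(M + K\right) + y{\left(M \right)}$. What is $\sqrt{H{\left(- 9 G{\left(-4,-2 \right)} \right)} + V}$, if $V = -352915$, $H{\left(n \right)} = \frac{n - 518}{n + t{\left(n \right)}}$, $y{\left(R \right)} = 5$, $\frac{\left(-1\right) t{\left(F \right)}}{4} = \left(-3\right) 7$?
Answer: $\frac{2 i \sqrt{763102293}}{93} \approx 594.07 i$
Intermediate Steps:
$t{\left(F \right)} = 84$ ($t{\left(F \right)} = - 4 \left(\left(-3\right) 7\right) = \left(-4\right) \left(-21\right) = 84$)
$G{\left(M,K \right)} = 5 + K + M$ ($G{\left(M,K \right)} = \left(M + K\right) + 5 = \left(K + M\right) + 5 = 5 + K + M$)
$H{\left(n \right)} = \frac{-518 + n}{84 + n}$ ($H{\left(n \right)} = \frac{n - 518}{n + 84} = \frac{-518 + n}{84 + n}$)
$\sqrt{H{\left(- 9 G{\left(-4,-2 \right)} \right)} + V} = \sqrt{\frac{-518 - 9 \left(5 - 2 - 4\right)}{84 - 9 \left(5 - 2 - 4\right)} - 352915} = \sqrt{\frac{-518 - -9}{84 - -9} - 352915} = \sqrt{\frac{-518 + 9}{84 + 9} - 352915} = \sqrt{\frac{1}{93} \left(-509\right) - 352915} = \sqrt{- \frac{509}{93} - 352915} = \sqrt{- \frac{32821604}{93}} = \frac{2 i \sqrt{763102293}}{93}$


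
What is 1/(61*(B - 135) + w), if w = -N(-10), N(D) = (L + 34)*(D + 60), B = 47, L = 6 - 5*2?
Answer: -1/6868 ≈ -0.00014560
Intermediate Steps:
L = -4 (L = 6 - 10 = -4)
N(D) = 1800 + 30*D (N(D) = (-4 + 34)*(D + 60) = 30*(60 + D) = 1800 + 30*D)
w = -1500 (w = -(1800 + 30*(-10)) = -(1800 - 300) = -1*1500 = -1500)
1/(61*(B - 135) + w) = 1/(61*(47 - 135) - 1500) = 1/(61*(-88) - 1500) = 1/(-5368 - 1500) = 1/(-6868) = -1/6868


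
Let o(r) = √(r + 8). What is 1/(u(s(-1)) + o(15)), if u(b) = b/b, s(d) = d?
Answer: -1/22 + √23/22 ≈ 0.17254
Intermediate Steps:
u(b) = 1
o(r) = √(8 + r)
1/(u(s(-1)) + o(15)) = 1/(1 + √(8 + 15)) = 1/(1 + √23)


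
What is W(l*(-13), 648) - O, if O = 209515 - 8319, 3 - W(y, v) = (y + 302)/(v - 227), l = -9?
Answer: -84702672/421 ≈ -2.0119e+5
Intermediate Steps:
W(y, v) = 3 - (302 + y)/(-227 + v) (W(y, v) = 3 - (y + 302)/(v - 227) = 3 - (302 + y)/(-227 + v))
O = 201196
W(l*(-13), 648) - O = (-983 - (-9)*(-13) + 3*648)/(-227 + 648) - 1*201196 = (-983 - 1*117 + 1944)/421 - 201196 = (-983 - 117 + 1944)/421 - 201196 = (1/421)*844 - 201196 = 844/421 - 201196 = -84702672/421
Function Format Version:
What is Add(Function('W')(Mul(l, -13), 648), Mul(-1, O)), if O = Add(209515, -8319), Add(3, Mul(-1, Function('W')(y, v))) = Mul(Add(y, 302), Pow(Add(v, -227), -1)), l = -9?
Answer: Rational(-84702672, 421) ≈ -2.0119e+5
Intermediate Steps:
Function('W')(y, v) = Add(3, Mul(-1, Pow(Add(-227, v), -1), Add(302, y))) (Function('W')(y, v) = Add(3, Mul(-1, Mul(Add(y, 302), Pow(Add(v, -227), -1)))) = Add(3, Mul(-1, Mul(Add(302, y), Pow(Add(-227, v), -1)))) = Add(3, Mul(-1, Mul(Pow(Add(-227, v), -1), Add(302, y)))) = Add(3, Mul(-1, Pow(Add(-227, v), -1), Add(302, y))))
O = 201196
Add(Function('W')(Mul(l, -13), 648), Mul(-1, O)) = Add(Mul(Pow(Add(-227, 648), -1), Add(-983, Mul(-1, Mul(-9, -13)), Mul(3, 648))), Mul(-1, 201196)) = Add(Mul(Pow(421, -1), Add(-983, Mul(-1, 117), 1944)), -201196) = Add(Mul(Rational(1, 421), Add(-983, -117, 1944)), -201196) = Add(Mul(Rational(1, 421), 844), -201196) = Add(Rational(844, 421), -201196) = Rational(-84702672, 421)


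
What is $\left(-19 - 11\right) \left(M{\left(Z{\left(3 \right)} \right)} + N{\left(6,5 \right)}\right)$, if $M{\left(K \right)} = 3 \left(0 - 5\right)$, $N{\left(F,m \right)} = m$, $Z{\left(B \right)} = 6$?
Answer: $300$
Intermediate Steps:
$M{\left(K \right)} = -15$ ($M{\left(K \right)} = 3 \left(-5\right) = -15$)
$\left(-19 - 11\right) \left(M{\left(Z{\left(3 \right)} \right)} + N{\left(6,5 \right)}\right) = \left(-19 - 11\right) \left(-15 + 5\right) = \left(-19 - 11\right) \left(-10\right) = \left(-30\right) \left(-10\right) = 300$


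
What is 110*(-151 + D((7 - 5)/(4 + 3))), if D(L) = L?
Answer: -116050/7 ≈ -16579.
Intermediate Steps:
110*(-151 + D((7 - 5)/(4 + 3))) = 110*(-151 + (7 - 5)/(4 + 3)) = 110*(-151 + 2/7) = 110*(-1055/7) = -116050/7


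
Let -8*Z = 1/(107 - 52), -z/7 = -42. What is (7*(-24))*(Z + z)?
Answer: -2716539/55 ≈ -49392.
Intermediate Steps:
z = 294 (z = -7*(-42) = 294)
Z = -1/440 (Z = -1/(8*(107 - 52)) = -⅛/55 = -⅛*1/55 = -1/440 ≈ -0.0022727)
(7*(-24))*(Z + z) = (7*(-24))*(-1/440 + 294) = -168*129359/440 = -2716539/55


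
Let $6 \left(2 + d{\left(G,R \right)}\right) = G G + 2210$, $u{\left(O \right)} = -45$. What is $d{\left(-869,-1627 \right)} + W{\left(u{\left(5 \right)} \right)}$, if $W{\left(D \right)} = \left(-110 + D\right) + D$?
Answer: $\frac{252053}{2} \approx 1.2603 \cdot 10^{5}$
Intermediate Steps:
$W{\left(D \right)} = -110 + 2 D$
$d{\left(G,R \right)} = \frac{1099}{3} + \frac{G^{2}}{6}$ ($d{\left(G,R \right)} = -2 + \frac{G G + 2210}{6} = -2 + \frac{G^{2} + 2210}{6} = -2 + \frac{2210 + G^{2}}{6} = -2 + \left(\frac{1105}{3} + \frac{G^{2}}{6}\right) = \frac{1099}{3} + \frac{G^{2}}{6}$)
$d{\left(-869,-1627 \right)} + W{\left(u{\left(5 \right)} \right)} = \left(\frac{1099}{3} + \frac{\left(-869\right)^{2}}{6}\right) + \left(-110 + 2 \left(-45\right)\right) = \left(\frac{1099}{3} + \frac{1}{6} \cdot 755161\right) - 200 = \left(\frac{1099}{3} + \frac{755161}{6}\right) - 200 = \frac{252453}{2} - 200 = \frac{252053}{2}$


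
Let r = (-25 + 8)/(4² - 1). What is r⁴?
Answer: 83521/50625 ≈ 1.6498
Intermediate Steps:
r = -17/15 (r = -17/(16 - 1) = -17/15 ≈ -1.1333)
r⁴ = (-17/15)⁴ = 83521/50625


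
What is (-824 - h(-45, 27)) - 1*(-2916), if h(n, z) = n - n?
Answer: 2092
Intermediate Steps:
h(n, z) = 0
(-824 - h(-45, 27)) - 1*(-2916) = (-824 - 1*0) - 1*(-2916) = (-824 + 0) + 2916 = -824 + 2916 = 2092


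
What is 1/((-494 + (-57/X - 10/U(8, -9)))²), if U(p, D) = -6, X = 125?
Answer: 140625/34149561616 ≈ 4.1179e-6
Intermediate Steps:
1/((-494 + (-57/X - 10/U(8, -9)))²) = 1/((-494 + (-57/125 - 10/(-6)))²) = 1/((-494 + (-57*1/125 - 10*(-⅙)))²) = 1/((-494 + (-57/125 + 5/3))²) = 1/((-494 + 454/375)²) = 1/((-184796/375)²) = 1/(34149561616/140625) = 140625/34149561616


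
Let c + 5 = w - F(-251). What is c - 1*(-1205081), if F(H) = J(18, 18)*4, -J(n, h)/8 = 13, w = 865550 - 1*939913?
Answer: 1131129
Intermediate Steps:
w = -74363 (w = 865550 - 939913 = -74363)
J(n, h) = -104 (J(n, h) = -8*13 = -104)
F(H) = -416 (F(H) = -104*4 = -416)
c = -73952 (c = -5 + (-74363 - 1*(-416)) = -5 + (-74363 + 416) = -5 - 73947 = -73952)
c - 1*(-1205081) = -73952 - 1*(-1205081) = -73952 + 1205081 = 1131129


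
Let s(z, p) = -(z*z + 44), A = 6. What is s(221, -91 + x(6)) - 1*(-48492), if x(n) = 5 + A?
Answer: -393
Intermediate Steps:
x(n) = 11 (x(n) = 5 + 6 = 11)
s(z, p) = -44 - z² (s(z, p) = -(z² + 44) = -(44 + z²) = -44 - z²)
s(221, -91 + x(6)) - 1*(-48492) = (-44 - 1*221²) - 1*(-48492) = (-44 - 1*48841) + 48492 = (-44 - 48841) + 48492 = -48885 + 48492 = -393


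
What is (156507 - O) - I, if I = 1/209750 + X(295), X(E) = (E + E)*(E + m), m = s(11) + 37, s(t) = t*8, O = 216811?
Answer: -64624814001/209750 ≈ -3.0810e+5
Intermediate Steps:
s(t) = 8*t
m = 125 (m = 8*11 + 37 = 88 + 37 = 125)
X(E) = 2*E*(125 + E) (X(E) = (E + E)*(E + 125) = (2*E)*(125 + E) = 2*E*(125 + E))
I = 51976050001/209750 (I = 1/209750 + 2*295*(125 + 295) = 1/209750 + 2*295*420 = 1/209750 + 247800 = 51976050001/209750 ≈ 2.4780e+5)
(156507 - O) - I = (156507 - 1*216811) - 1*51976050001/209750 = (156507 - 216811) - 51976050001/209750 = -60304 - 51976050001/209750 = -64624814001/209750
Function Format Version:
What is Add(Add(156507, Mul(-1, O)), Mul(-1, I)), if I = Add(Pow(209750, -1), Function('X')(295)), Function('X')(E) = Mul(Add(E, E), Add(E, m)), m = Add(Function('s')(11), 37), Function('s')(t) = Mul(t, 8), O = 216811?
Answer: Rational(-64624814001, 209750) ≈ -3.0810e+5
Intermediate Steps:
Function('s')(t) = Mul(8, t)
m = 125 (m = Add(Mul(8, 11), 37) = Add(88, 37) = 125)
Function('X')(E) = Mul(2, E, Add(125, E)) (Function('X')(E) = Mul(Add(E, E), Add(E, 125)) = Mul(Mul(2, E), Add(125, E)) = Mul(2, E, Add(125, E)))
I = Rational(51976050001, 209750) (I = Add(Pow(209750, -1), Mul(2, 295, Add(125, 295))) = Add(Rational(1, 209750), Mul(2, 295, 420)) = Add(Rational(1, 209750), 247800) = Rational(51976050001, 209750) ≈ 2.4780e+5)
Add(Add(156507, Mul(-1, O)), Mul(-1, I)) = Add(Add(156507, Mul(-1, 216811)), Mul(-1, Rational(51976050001, 209750))) = Add(Add(156507, -216811), Rational(-51976050001, 209750)) = Add(-60304, Rational(-51976050001, 209750)) = Rational(-64624814001, 209750)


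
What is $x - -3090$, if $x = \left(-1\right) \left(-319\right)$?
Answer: $3409$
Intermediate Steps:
$x = 319$
$x - -3090 = 319 - -3090 = 319 + 3090 = 3409$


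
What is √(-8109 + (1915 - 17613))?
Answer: I*√23807 ≈ 154.3*I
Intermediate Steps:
√(-8109 + (1915 - 17613)) = √(-8109 - 15698) = √(-23807) = I*√23807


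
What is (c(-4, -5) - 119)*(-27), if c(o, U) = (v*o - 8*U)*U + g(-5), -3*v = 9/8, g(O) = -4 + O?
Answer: 18117/2 ≈ 9058.5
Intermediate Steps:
v = -3/8 ≈ -0.37500
c(o, U) = -9 + U*(-8*U - 3*o/8) (c(o, U) = (-3*o/8 - 8*U)*U + (-4 - 5) = (-8*U - 3*o/8)*U - 9 = U*(-8*U - 3*o/8) - 9 = -9 + U*(-8*U - 3*o/8))
(c(-4, -5) - 119)*(-27) = ((-9 - 8*(-5)² - 3/8*(-5)*(-4)) - 119)*(-27) = ((-9 - 8*25 - 15/2) - 119)*(-27) = ((-9 - 200 - 15/2) - 119)*(-27) = (-433/2 - 119)*(-27) = -671/2*(-27) = 18117/2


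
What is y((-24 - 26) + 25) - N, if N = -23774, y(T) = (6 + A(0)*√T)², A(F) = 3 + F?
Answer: 23585 + 180*I ≈ 23585.0 + 180.0*I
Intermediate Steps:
y(T) = (6 + 3*√T)² (y(T) = (6 + (3 + 0)*√T)² = (6 + 3*√T)²)
y((-24 - 26) + 25) - N = 9*(2 + √((-24 - 26) + 25))² - 1*(-23774) = 9*(2 + √(-50 + 25))² + 23774 = 9*(2 + √(-25))² + 23774 = 9*(2 + 5*I)² + 23774 = 23774 + 9*(2 + 5*I)²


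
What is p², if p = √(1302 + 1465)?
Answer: 2767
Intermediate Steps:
p = √2767 ≈ 52.602
p² = (√2767)² = 2767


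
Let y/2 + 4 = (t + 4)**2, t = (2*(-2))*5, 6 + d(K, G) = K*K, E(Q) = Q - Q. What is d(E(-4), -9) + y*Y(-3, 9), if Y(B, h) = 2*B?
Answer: -3030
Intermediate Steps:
E(Q) = 0
d(K, G) = -6 + K**2 (d(K, G) = -6 + K*K = -6 + K**2)
t = -20 (t = -4*5 = -20)
y = 504 (y = -8 + 2*(-20 + 4)**2 = -8 + 2*(-16)**2 = -8 + 2*256 = -8 + 512 = 504)
d(E(-4), -9) + y*Y(-3, 9) = (-6 + 0**2) + 504*(2*(-3)) = (-6 + 0) + 504*(-6) = -6 - 3024 = -3030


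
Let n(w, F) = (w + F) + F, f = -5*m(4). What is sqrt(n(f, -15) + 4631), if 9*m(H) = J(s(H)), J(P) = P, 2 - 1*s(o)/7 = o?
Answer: sqrt(41479)/3 ≈ 67.888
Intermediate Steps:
s(o) = 14 - 7*o
m(H) = 14/9 - 7*H/9 (m(H) = (14 - 7*H)/9 = 14/9 - 7*H/9)
f = 70/9 (f = -5*(14/9 - 7/9*4) = -5*(14/9 - 28/9) = -5*(-14/9) = 70/9 ≈ 7.7778)
n(w, F) = w + 2*F (n(w, F) = (F + w) + F = w + 2*F)
sqrt(n(f, -15) + 4631) = sqrt((70/9 + 2*(-15)) + 4631) = sqrt((70/9 - 30) + 4631) = sqrt(-200/9 + 4631) = sqrt(41479/9) = sqrt(41479)/3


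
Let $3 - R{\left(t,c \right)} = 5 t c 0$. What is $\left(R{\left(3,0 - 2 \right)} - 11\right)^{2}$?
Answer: $64$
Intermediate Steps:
$R{\left(t,c \right)} = 3$ ($R{\left(t,c \right)} = 3 - 5 t c 0 = 3 - 5 c t 0 = 3 - 0 = 3 + 0 = 3$)
$\left(R{\left(3,0 - 2 \right)} - 11\right)^{2} = \left(3 - 11\right)^{2} = \left(-8\right)^{2} = 64$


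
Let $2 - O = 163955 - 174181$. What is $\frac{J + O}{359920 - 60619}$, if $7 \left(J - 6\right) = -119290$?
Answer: $- \frac{15884}{698369} \approx -0.022744$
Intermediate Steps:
$O = 10228$ ($O = 2 - \left(163955 - 174181\right) = 2 - -10226 = 2 + 10226 = 10228$)
$J = - \frac{119248}{7}$ ($J = 6 + \frac{1}{7} \left(-119290\right) = 6 - \frac{119290}{7} = - \frac{119248}{7} \approx -17035.0$)
$\frac{J + O}{359920 - 60619} = \frac{- \frac{119248}{7} + 10228}{359920 - 60619} = - \frac{47652}{7 \cdot 299301} = \left(- \frac{47652}{7}\right) \frac{1}{299301} = - \frac{15884}{698369}$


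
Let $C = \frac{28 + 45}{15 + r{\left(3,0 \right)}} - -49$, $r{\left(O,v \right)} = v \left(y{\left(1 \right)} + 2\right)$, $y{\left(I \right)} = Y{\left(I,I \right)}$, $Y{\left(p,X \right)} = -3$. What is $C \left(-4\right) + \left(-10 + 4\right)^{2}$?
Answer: $- \frac{2692}{15} \approx -179.47$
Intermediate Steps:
$y{\left(I \right)} = -3$
$r{\left(O,v \right)} = - v$ ($r{\left(O,v \right)} = v \left(-3 + 2\right) = v \left(-1\right) = - v$)
$C = \frac{808}{15}$ ($C = \frac{28 + 45}{15 - 0} - -49 = \frac{73}{15 + 0} + 49 = \frac{73}{15} + 49 = \frac{808}{15} \approx 53.867$)
$C \left(-4\right) + \left(-10 + 4\right)^{2} = \frac{808}{15} \left(-4\right) + \left(-10 + 4\right)^{2} = - \frac{3232}{15} + \left(-6\right)^{2} = - \frac{3232}{15} + 36 = - \frac{2692}{15}$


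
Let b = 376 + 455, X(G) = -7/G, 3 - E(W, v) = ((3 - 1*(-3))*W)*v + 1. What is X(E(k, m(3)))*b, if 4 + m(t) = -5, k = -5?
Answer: 5817/268 ≈ 21.705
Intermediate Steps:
m(t) = -9 (m(t) = -4 - 5 = -9)
E(W, v) = 2 - 6*W*v (E(W, v) = 3 - (((3 - 1*(-3))*W)*v + 1) = 3 - (((3 + 3)*W)*v + 1) = 3 - ((6*W)*v + 1) = 3 - (6*W*v + 1) = 3 - (1 + 6*W*v) = 3 + (-1 - 6*W*v) = 2 - 6*W*v)
b = 831
X(E(k, m(3)))*b = -7/(2 - 6*(-5)*(-9))*831 = -7/(2 - 270)*831 = -7/(-268)*831 = -7*(-1/268)*831 = (7/268)*831 = 5817/268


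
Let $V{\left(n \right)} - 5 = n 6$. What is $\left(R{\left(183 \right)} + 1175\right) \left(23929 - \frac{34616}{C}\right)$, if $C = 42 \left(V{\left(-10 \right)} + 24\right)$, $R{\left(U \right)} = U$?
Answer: $\frac{3025446878}{93} \approx 3.2532 \cdot 10^{7}$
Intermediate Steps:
$V{\left(n \right)} = 5 + 6 n$ ($V{\left(n \right)} = 5 + n 6 = 5 + 6 n$)
$C = -1302$ ($C = 42 \left(\left(5 + 6 \left(-10\right)\right) + 24\right) = 42 \left(\left(5 - 60\right) + 24\right) = 42 \left(-55 + 24\right) = 42 \left(-31\right) = -1302$)
$\left(R{\left(183 \right)} + 1175\right) \left(23929 - \frac{34616}{C}\right) = \left(183 + 1175\right) \left(23929 - \frac{34616}{-1302}\right) = 1358 \left(23929 - - \frac{17308}{651}\right) = 1358 \left(23929 + \frac{17308}{651}\right) = 1358 \cdot \frac{15595087}{651} = \frac{3025446878}{93}$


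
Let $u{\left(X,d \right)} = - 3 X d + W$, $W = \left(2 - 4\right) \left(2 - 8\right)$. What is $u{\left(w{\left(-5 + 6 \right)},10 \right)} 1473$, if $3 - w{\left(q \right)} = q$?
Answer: $-70704$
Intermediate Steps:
$w{\left(q \right)} = 3 - q$
$W = 12$ ($W = \left(-2\right) \left(-6\right) = 12$)
$u{\left(X,d \right)} = 12 - 3 X d$ ($u{\left(X,d \right)} = - 3 X d + 12 = 12 - 3 X d$)
$u{\left(w{\left(-5 + 6 \right)},10 \right)} 1473 = \left(12 - 3 \left(3 - \left(-5 + 6\right)\right) 10\right) 1473 = \left(12 - 3 \left(3 - 1\right) 10\right) 1473 = \left(12 - 6 \cdot 10\right) 1473 = \left(12 - 60\right) 1473 = \left(-48\right) 1473 = -70704$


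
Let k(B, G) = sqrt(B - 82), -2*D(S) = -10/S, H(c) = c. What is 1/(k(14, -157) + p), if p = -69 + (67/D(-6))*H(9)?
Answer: -19815/15707069 - 50*I*sqrt(17)/15707069 ≈ -0.0012615 - 1.3125e-5*I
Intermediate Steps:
D(S) = 5/S (D(S) = -(-5)/S = 5/S)
k(B, G) = sqrt(-82 + B)
p = -3963/5 (p = -69 + (67/((5/(-6))))*9 = -69 + (67/((5*(-1/6))))*9 = -69 + (67/(-5/6))*9 = -69 + (67*(-6/5))*9 = -69 - 402/5*9 = -69 - 3618/5 = -3963/5 ≈ -792.60)
1/(k(14, -157) + p) = 1/(sqrt(-82 + 14) - 3963/5) = 1/(sqrt(-68) - 3963/5) = 1/(2*I*sqrt(17) - 3963/5) = 1/(-3963/5 + 2*I*sqrt(17))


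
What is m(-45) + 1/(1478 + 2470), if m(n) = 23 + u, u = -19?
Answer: 15793/3948 ≈ 4.0003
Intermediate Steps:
m(n) = 4 (m(n) = 23 - 19 = 4)
m(-45) + 1/(1478 + 2470) = 4 + 1/(1478 + 2470) = 4 + 1/3948 = 15793/3948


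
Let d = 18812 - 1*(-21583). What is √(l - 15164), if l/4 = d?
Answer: 4*√9151 ≈ 382.64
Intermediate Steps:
d = 40395 (d = 18812 + 21583 = 40395)
l = 161580 (l = 4*40395 = 161580)
√(l - 15164) = √(161580 - 15164) = √146416 = 4*√9151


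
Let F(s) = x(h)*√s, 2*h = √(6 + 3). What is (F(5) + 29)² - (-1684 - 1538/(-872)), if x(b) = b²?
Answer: 4444669/1744 + 261*√5/2 ≈ 2840.4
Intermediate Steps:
h = 3/2 (h = √(6 + 3)/2 = √9/2 = (½)*3 = 3/2 ≈ 1.5000)
F(s) = 9*√s/4 (F(s) = (3/2)²*√s = 9*√s/4)
(F(5) + 29)² - (-1684 - 1538/(-872)) = (9*√5/4 + 29)² - (-1684 - 1538/(-872)) = (29 + 9*√5/4)² - (-1684 - 1538*(-1)/872) = (29 + 9*√5/4)² - (-1684 - 1*(-769/436)) = (29 + 9*√5/4)² - (-1684 + 769/436) = (29 + 9*√5/4)² - 1*(-733455/436) = (29 + 9*√5/4)² + 733455/436 = 733455/436 + (29 + 9*√5/4)²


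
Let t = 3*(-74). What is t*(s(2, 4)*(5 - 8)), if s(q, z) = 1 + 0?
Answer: 666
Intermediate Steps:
t = -222
s(q, z) = 1
t*(s(2, 4)*(5 - 8)) = -222*(5 - 8) = -222*(-3) = 666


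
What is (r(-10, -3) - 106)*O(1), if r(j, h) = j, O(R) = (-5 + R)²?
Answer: -1856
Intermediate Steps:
(r(-10, -3) - 106)*O(1) = (-10 - 106)*(-5 + 1)² = -116*(-4)² = -116*16 = -1856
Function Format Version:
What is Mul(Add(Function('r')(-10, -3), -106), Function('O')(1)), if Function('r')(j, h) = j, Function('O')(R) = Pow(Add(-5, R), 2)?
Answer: -1856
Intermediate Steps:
Mul(Add(Function('r')(-10, -3), -106), Function('O')(1)) = Mul(Add(-10, -106), Pow(Add(-5, 1), 2)) = Mul(-116, Pow(-4, 2)) = Mul(-116, 16) = -1856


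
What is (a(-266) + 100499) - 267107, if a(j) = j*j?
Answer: -95852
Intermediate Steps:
a(j) = j²
(a(-266) + 100499) - 267107 = ((-266)² + 100499) - 267107 = (70756 + 100499) - 267107 = 171255 - 267107 = -95852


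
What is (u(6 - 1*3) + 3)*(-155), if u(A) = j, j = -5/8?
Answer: -2945/8 ≈ -368.13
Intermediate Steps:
j = -5/8 (j = -5*⅛ = -5/8 ≈ -0.62500)
u(A) = -5/8
(u(6 - 1*3) + 3)*(-155) = (-5/8 + 3)*(-155) = (19/8)*(-155) = -2945/8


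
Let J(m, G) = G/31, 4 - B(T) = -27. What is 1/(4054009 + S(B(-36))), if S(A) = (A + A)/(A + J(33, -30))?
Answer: 931/3774284301 ≈ 2.4667e-7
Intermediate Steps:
B(T) = 31 (B(T) = 4 - 1*(-27) = 4 + 27 = 31)
J(m, G) = G/31 (J(m, G) = G*(1/31) = G/31)
S(A) = 2*A/(-30/31 + A) (S(A) = (A + A)/(A + (1/31)*(-30)) = (2*A)/(A - 30/31) = (2*A)/(-30/31 + A) = 2*A/(-30/31 + A))
1/(4054009 + S(B(-36))) = 1/(4054009 + 62*31/(-30 + 31*31)) = 1/(4054009 + 62*31/(-30 + 961)) = 1/(4054009 + 62*31/931) = 1/(4054009 + 62*31*(1/931)) = 1/(4054009 + 1922/931) = 1/(3774284301/931) = 931/3774284301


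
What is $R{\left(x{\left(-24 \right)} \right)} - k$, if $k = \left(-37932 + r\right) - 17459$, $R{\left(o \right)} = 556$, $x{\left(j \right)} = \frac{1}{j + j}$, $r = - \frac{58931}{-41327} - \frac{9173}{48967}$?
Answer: $\frac{113215155184217}{2023659209} \approx 55946.0$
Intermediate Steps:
$r = \frac{2506581706}{2023659209}$ ($r = \left(-58931\right) \left(- \frac{1}{41327}\right) - \frac{9173}{48967} = \frac{58931}{41327} - \frac{9173}{48967} = \frac{2506581706}{2023659209} \approx 1.2386$)
$x{\left(j \right)} = \frac{1}{2 j}$
$k = - \frac{112090000664013}{2023659209}$ ($k = \left(-37932 + \frac{2506581706}{2023659209}\right) - 17459 = - \frac{76758934534082}{2023659209} - 17459 = - \frac{112090000664013}{2023659209} \approx -55390.0$)
$R{\left(x{\left(-24 \right)} \right)} - k = 556 - - \frac{112090000664013}{2023659209} = 556 + \frac{112090000664013}{2023659209} = \frac{113215155184217}{2023659209}$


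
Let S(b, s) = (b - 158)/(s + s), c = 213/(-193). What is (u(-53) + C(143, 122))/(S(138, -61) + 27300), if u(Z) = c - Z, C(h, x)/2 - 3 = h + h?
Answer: 741577/32140483 ≈ 0.023073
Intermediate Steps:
C(h, x) = 6 + 4*h (C(h, x) = 6 + 2*(h + h) = 6 + 2*(2*h) = 6 + 4*h)
c = -213/193 (c = 213*(-1/193) = -213/193 ≈ -1.1036)
S(b, s) = (-158 + b)/(2*s) (S(b, s) = (-158 + b)/((2*s)) = (-158 + b)*(1/(2*s)) = (-158 + b)/(2*s))
u(Z) = -213/193 - Z
(u(-53) + C(143, 122))/(S(138, -61) + 27300) = ((-213/193 - 1*(-53)) + (6 + 4*143))/((½)*(-158 + 138)/(-61) + 27300) = ((-213/193 + 53) + (6 + 572))/((½)*(-1/61)*(-20) + 27300) = (10016/193 + 578)/(10/61 + 27300) = 121570/(193*(1665310/61)) = (121570/193)*(61/1665310) = 741577/32140483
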